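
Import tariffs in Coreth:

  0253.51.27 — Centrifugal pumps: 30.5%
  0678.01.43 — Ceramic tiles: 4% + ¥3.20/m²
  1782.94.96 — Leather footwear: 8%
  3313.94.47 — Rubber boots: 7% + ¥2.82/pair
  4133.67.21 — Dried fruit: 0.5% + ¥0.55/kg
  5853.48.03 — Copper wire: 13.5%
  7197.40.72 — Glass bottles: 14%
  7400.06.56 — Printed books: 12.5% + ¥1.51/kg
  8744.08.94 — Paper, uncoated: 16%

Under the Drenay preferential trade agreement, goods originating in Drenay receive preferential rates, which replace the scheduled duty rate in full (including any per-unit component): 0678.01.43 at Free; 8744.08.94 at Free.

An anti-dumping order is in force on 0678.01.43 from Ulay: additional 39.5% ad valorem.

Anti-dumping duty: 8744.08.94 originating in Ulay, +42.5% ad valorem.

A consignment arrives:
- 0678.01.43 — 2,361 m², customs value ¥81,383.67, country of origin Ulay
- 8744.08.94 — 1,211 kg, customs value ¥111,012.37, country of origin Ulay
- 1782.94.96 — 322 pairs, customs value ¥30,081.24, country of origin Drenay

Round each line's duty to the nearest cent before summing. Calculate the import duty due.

Line 1 (0678.01.43, Ulay, 2,361 m², ¥81,383.67):
Base rate for 0678.01.43 is 4% + ¥3.20/m².
0678.01.43 has an FTA preferential rate, but origin Ulay is not Drenay; base rate stands.
Additional duty on 0678.01.43 from Ulay: +39.5%. Applied ad valorem rate: 4% + 39.5% = 43.5%.
Duty = ¥81,383.67 × 43.5% + 2,361 × ¥3.20 = ¥42,957.10.
Line 2 (8744.08.94, Ulay, 1,211 kg, ¥111,012.37):
Base rate for 8744.08.94 is 16%.
8744.08.94 has an FTA preferential rate, but origin Ulay is not Drenay; base rate stands.
Additional duty on 8744.08.94 from Ulay: +42.5%. Applied ad valorem rate: 16% + 42.5% = 58.5%.
Duty = ¥111,012.37 × 58.5% = ¥64,942.24.
Line 3 (1782.94.96, Drenay, 322 pairs, ¥30,081.24):
Base rate for 1782.94.96 is 8%.
Origin Drenay is the FTA partner but 1782.94.96 is not on the preference list; base rate stands.
Duty = ¥30,081.24 × 8% = ¥2,406.50.
Total = ¥42,957.10 + ¥64,942.24 + ¥2,406.50 = ¥110,305.84.

¥110,305.84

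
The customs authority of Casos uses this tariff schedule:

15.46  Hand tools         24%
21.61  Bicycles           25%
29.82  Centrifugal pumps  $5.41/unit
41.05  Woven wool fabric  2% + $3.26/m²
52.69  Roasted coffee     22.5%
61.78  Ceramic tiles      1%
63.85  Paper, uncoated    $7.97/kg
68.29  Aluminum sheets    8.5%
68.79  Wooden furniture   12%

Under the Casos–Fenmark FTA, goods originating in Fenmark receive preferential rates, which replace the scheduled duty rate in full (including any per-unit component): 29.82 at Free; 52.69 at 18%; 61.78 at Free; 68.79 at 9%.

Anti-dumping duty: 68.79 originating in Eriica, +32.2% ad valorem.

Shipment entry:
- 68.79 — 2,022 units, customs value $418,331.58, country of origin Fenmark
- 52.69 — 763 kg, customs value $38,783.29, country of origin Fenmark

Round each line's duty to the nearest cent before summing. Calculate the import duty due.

Line 1 (68.79, Fenmark, 2,022 units, $418,331.58):
Base rate for 68.79 is 12%.
Origin Fenmark qualifies under the Casos–Fenmark agreement and 68.79 is covered: preferential rate 9% applies instead.
The additional-duty order on 68.79 targets Eriica, not Fenmark; it does not apply.
Duty = $418,331.58 × 9% = $37,649.84.
Line 2 (52.69, Fenmark, 763 kg, $38,783.29):
Base rate for 52.69 is 22.5%.
Origin Fenmark qualifies under the Casos–Fenmark agreement and 52.69 is covered: preferential rate 18% applies instead.
Duty = $38,783.29 × 18% = $6,980.99.
Total = $37,649.84 + $6,980.99 = $44,630.83.

$44,630.83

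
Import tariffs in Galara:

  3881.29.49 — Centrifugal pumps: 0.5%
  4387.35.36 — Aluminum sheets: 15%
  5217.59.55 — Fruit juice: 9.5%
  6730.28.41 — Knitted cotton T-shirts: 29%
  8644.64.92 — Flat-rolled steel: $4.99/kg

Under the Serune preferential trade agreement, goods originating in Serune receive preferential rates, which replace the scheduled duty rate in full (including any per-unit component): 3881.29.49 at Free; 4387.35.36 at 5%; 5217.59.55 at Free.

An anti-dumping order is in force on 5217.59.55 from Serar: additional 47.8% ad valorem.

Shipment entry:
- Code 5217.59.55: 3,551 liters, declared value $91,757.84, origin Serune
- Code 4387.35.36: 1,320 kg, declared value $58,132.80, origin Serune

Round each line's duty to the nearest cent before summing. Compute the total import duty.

Line 1 (5217.59.55, Serune, 3,551 liters, $91,757.84):
Base rate for 5217.59.55 is 9.5%.
Origin Serune qualifies under the Galara–Serune agreement and 5217.59.55 is covered: preferential rate Free applies instead.
The additional-duty order on 5217.59.55 targets Serar, not Serune; it does not apply.
Duty = $91,757.84 × 0% = $0.00.
Line 2 (4387.35.36, Serune, 1,320 kg, $58,132.80):
Base rate for 4387.35.36 is 15%.
Origin Serune qualifies under the Galara–Serune agreement and 4387.35.36 is covered: preferential rate 5% applies instead.
Duty = $58,132.80 × 5% = $2,906.64.
Total = $0.00 + $2,906.64 = $2,906.64.

$2,906.64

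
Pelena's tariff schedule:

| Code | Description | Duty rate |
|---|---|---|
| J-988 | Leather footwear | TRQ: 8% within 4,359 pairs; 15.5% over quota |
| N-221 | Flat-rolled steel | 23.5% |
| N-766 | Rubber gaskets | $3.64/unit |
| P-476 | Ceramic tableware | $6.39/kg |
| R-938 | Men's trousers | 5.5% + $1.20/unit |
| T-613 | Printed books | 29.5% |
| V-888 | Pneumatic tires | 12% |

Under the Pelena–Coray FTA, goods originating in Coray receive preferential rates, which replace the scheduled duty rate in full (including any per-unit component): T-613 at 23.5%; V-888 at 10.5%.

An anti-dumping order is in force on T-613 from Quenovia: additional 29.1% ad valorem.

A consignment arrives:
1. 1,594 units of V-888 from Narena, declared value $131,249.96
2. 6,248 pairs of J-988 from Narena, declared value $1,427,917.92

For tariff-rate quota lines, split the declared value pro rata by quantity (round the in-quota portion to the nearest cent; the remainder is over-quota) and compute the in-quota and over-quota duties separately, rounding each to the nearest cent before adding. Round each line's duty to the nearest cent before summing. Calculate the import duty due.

Line 1 (V-888, Narena, 1,594 units, $131,249.96):
Base rate for V-888 is 12%.
V-888 has an FTA preferential rate, but origin Narena is not Coray; base rate stands.
Duty = $131,249.96 × 12% = $15,750.00.
Line 2 (J-988, Narena, 6,248 pairs, $1,427,917.92):
Code J-988 is under a tariff-rate quota (threshold 4,359 pairs). In-quota: 4,359 pairs at 8%; over-quota: 1,889 pairs at 15.5%.
Pro-rata value split: in-quota = $1,427,917.92 × 4,359/6,248 = $996,205.86; over-quota = $1,427,917.92 − $996,205.86 = $431,712.06.
In-quota duty = $996,205.86 × 8% = $79,696.47. Over-quota duty = $431,712.06 × 15.5% = $66,915.37.
Line duty = $79,696.47 + $66,915.37 = $146,611.84.
Total = $15,750.00 + $146,611.84 = $162,361.84.

$162,361.84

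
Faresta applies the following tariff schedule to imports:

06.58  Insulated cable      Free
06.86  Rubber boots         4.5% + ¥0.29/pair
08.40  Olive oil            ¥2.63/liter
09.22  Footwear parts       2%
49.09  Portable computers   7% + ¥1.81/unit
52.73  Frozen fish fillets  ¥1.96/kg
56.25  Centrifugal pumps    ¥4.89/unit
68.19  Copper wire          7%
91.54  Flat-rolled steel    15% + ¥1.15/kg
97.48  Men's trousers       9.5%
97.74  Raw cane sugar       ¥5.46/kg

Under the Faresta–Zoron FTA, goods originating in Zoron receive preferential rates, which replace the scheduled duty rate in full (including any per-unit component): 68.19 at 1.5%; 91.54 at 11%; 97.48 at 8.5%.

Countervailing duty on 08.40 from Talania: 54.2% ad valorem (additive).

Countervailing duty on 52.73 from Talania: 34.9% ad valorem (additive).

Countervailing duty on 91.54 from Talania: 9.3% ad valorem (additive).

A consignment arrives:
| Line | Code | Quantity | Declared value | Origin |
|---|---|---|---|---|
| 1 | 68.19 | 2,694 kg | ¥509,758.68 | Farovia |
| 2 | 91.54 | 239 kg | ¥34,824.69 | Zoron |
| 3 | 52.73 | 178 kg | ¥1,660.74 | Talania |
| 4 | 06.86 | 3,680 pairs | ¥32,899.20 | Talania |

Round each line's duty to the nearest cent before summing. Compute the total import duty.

Line 1 (68.19, Farovia, 2,694 kg, ¥509,758.68):
Base rate for 68.19 is 7%.
68.19 has an FTA preferential rate, but origin Farovia is not Zoron; base rate stands.
Duty = ¥509,758.68 × 7% = ¥35,683.11.
Line 2 (91.54, Zoron, 239 kg, ¥34,824.69):
Base rate for 91.54 is 15% + ¥1.15/kg.
Origin Zoron qualifies under the Faresta–Zoron agreement and 91.54 is covered: preferential rate 11% applies instead.
The additional-duty order on 91.54 targets Talania, not Zoron; it does not apply.
Duty = ¥34,824.69 × 11% = ¥3,830.72.
Line 3 (52.73, Talania, 178 kg, ¥1,660.74):
Base rate for 52.73 is ¥1.96/kg.
Additional duty on 52.73 from Talania: +34.9% ad valorem. Applied ad valorem rate = 34.9%.
Duty = ¥1,660.74 × 34.9% + 178 × ¥1.96 = ¥928.48.
Line 4 (06.86, Talania, 3,680 pairs, ¥32,899.20):
Base rate for 06.86 is 4.5% + ¥0.29/pair.
Duty = ¥32,899.20 × 4.5% + 3,680 × ¥0.29 = ¥2,547.66.
Total = ¥35,683.11 + ¥3,830.72 + ¥928.48 + ¥2,547.66 = ¥42,989.97.

¥42,989.97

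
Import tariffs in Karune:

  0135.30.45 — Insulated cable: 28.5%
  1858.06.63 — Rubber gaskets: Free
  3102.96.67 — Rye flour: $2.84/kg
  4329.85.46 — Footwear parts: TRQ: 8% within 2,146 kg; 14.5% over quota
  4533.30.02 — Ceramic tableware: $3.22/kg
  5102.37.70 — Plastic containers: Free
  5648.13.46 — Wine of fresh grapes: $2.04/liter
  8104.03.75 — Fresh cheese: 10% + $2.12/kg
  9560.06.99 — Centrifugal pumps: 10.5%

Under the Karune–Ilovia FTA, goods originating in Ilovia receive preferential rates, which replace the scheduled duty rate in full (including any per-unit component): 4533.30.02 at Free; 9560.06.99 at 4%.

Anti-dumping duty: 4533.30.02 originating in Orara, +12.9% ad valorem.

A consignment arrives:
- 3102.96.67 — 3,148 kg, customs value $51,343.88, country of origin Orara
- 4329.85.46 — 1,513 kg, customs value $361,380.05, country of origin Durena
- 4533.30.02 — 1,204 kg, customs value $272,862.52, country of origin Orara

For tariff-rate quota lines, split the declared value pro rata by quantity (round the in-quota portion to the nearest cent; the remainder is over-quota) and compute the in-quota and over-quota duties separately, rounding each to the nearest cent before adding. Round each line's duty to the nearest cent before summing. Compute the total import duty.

$76,926.87

Line 1 (3102.96.67, Orara, 3,148 kg, $51,343.88):
Base rate for 3102.96.67 is $2.84/kg.
Duty = 3,148 × $2.84 = $8,940.32.
Line 2 (4329.85.46, Durena, 1,513 kg, $361,380.05):
Code 4329.85.46 is under a tariff-rate quota (threshold 2,146 kg). Quantity 1,513 kg is within the quota, so the in-quota rate 8% applies to the full value.
Duty = $361,380.05 × 8% = $28,910.40.
Line 3 (4533.30.02, Orara, 1,204 kg, $272,862.52):
Base rate for 4533.30.02 is $3.22/kg.
4533.30.02 has an FTA preferential rate, but origin Orara is not Ilovia; base rate stands.
Additional duty on 4533.30.02 from Orara: +12.9% ad valorem. Applied ad valorem rate = 12.9%.
Duty = $272,862.52 × 12.9% + 1,204 × $3.22 = $39,076.15.
Total = $8,940.32 + $28,910.40 + $39,076.15 = $76,926.87.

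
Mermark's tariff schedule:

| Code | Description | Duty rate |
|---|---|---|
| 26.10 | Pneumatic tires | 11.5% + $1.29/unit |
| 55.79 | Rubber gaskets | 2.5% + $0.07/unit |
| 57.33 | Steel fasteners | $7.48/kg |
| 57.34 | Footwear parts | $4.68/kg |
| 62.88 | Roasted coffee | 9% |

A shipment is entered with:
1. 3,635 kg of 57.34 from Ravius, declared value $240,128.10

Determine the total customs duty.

$17,011.80

Line 1 (57.34, Ravius, 3,635 kg, $240,128.10):
Base rate for 57.34 is $4.68/kg.
Duty = 3,635 × $4.68 = $17,011.80.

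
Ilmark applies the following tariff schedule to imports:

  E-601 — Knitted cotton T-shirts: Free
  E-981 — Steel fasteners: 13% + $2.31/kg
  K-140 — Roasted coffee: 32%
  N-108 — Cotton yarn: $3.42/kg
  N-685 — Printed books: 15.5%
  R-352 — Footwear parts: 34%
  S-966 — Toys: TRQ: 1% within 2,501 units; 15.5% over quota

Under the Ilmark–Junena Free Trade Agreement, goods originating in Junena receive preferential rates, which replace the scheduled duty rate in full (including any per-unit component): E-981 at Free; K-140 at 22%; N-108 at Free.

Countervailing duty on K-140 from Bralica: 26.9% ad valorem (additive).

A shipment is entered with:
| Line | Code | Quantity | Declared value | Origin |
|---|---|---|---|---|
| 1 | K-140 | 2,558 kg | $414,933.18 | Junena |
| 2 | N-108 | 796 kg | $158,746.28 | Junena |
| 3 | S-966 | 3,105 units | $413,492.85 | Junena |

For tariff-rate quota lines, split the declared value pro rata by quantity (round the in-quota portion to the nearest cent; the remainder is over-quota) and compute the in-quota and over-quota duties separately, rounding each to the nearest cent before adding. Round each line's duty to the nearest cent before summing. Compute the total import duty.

$107,083.26

Line 1 (K-140, Junena, 2,558 kg, $414,933.18):
Base rate for K-140 is 32%.
Origin Junena qualifies under the Ilmark–Junena agreement and K-140 is covered: preferential rate 22% applies instead.
The additional-duty order on K-140 targets Bralica, not Junena; it does not apply.
Duty = $414,933.18 × 22% = $91,285.30.
Line 2 (N-108, Junena, 796 kg, $158,746.28):
Base rate for N-108 is $3.42/kg.
Origin Junena qualifies under the Ilmark–Junena agreement and N-108 is covered: preferential rate Free applies instead.
Duty = $158,746.28 × 0% = $0.00.
Line 3 (S-966, Junena, 3,105 units, $413,492.85):
Code S-966 is under a tariff-rate quota (threshold 2,501 units). In-quota: 2,501 units at 1%; over-quota: 604 units at 15.5%.
Pro-rata value split: in-quota = $413,492.85 × 2,501/3,105 = $333,058.17; over-quota = $413,492.85 − $333,058.17 = $80,434.68.
In-quota duty = $333,058.17 × 1% = $3,330.58. Over-quota duty = $80,434.68 × 15.5% = $12,467.38.
Line duty = $3,330.58 + $12,467.38 = $15,797.96.
Total = $91,285.30 + $0.00 + $15,797.96 = $107,083.26.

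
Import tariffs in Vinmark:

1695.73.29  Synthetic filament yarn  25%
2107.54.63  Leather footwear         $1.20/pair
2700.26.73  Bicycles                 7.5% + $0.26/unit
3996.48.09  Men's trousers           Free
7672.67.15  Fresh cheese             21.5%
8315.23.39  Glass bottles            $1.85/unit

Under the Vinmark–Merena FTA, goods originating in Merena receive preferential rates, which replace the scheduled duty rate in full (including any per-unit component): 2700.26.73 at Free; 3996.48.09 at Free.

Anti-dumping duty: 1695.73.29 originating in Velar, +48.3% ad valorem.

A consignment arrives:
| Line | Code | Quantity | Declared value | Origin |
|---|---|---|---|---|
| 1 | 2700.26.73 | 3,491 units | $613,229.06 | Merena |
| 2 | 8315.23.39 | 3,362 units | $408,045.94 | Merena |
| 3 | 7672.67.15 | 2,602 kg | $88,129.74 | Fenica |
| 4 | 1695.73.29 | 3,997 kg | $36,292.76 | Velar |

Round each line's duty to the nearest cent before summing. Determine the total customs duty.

Line 1 (2700.26.73, Merena, 3,491 units, $613,229.06):
Base rate for 2700.26.73 is 7.5% + $0.26/unit.
Origin Merena qualifies under the Vinmark–Merena agreement and 2700.26.73 is covered: preferential rate Free applies instead.
Duty = $613,229.06 × 0% = $0.00.
Line 2 (8315.23.39, Merena, 3,362 units, $408,045.94):
Base rate for 8315.23.39 is $1.85/unit.
Origin Merena is the FTA partner but 8315.23.39 is not on the preference list; base rate stands.
Duty = 3,362 × $1.85 = $6,219.70.
Line 3 (7672.67.15, Fenica, 2,602 kg, $88,129.74):
Base rate for 7672.67.15 is 21.5%.
Duty = $88,129.74 × 21.5% = $18,947.89.
Line 4 (1695.73.29, Velar, 3,997 kg, $36,292.76):
Base rate for 1695.73.29 is 25%.
Additional duty on 1695.73.29 from Velar: +48.3%. Applied ad valorem rate: 25% + 48.3% = 73.3%.
Duty = $36,292.76 × 73.3% = $26,602.59.
Total = $0.00 + $6,219.70 + $18,947.89 + $26,602.59 = $51,770.18.

$51,770.18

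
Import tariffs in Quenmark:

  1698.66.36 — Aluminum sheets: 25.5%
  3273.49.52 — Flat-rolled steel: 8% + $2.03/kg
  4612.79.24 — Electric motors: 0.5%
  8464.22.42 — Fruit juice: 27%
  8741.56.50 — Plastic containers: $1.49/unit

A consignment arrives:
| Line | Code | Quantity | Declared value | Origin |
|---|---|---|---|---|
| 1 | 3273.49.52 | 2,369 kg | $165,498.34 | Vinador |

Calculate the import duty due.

Line 1 (3273.49.52, Vinador, 2,369 kg, $165,498.34):
Base rate for 3273.49.52 is 8% + $2.03/kg.
Duty = $165,498.34 × 8% + 2,369 × $2.03 = $18,048.94.

$18,048.94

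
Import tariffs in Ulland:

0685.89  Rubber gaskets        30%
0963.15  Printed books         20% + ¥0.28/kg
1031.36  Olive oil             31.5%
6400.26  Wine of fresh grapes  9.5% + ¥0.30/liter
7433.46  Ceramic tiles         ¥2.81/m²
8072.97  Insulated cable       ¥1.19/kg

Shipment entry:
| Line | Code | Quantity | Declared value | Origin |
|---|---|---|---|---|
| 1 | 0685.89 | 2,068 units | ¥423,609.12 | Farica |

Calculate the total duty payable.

Line 1 (0685.89, Farica, 2,068 units, ¥423,609.12):
Base rate for 0685.89 is 30%.
Duty = ¥423,609.12 × 30% = ¥127,082.74.

¥127,082.74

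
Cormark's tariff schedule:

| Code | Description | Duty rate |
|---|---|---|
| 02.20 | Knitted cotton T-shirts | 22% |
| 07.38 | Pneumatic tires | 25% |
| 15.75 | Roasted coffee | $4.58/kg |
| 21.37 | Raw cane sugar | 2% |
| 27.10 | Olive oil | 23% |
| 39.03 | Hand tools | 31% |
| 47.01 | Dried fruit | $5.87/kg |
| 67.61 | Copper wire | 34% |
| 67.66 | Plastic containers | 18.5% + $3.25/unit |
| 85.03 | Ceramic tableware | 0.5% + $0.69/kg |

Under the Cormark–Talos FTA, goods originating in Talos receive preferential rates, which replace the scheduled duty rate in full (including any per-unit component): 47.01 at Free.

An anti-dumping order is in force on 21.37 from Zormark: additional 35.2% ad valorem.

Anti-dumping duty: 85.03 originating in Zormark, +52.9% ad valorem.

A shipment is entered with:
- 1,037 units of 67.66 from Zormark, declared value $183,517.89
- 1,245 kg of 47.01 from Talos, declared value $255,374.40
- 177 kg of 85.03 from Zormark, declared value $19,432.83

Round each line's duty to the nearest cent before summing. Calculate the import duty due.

$47,820.32

Line 1 (67.66, Zormark, 1,037 units, $183,517.89):
Base rate for 67.66 is 18.5% + $3.25/unit.
Duty = $183,517.89 × 18.5% + 1,037 × $3.25 = $37,321.06.
Line 2 (47.01, Talos, 1,245 kg, $255,374.40):
Base rate for 47.01 is $5.87/kg.
Origin Talos qualifies under the Cormark–Talos agreement and 47.01 is covered: preferential rate Free applies instead.
Duty = $255,374.40 × 0% = $0.00.
Line 3 (85.03, Zormark, 177 kg, $19,432.83):
Base rate for 85.03 is 0.5% + $0.69/kg.
Additional duty on 85.03 from Zormark: +52.9%. Applied ad valorem rate: 0.5% + 52.9% = 53.4%.
Duty = $19,432.83 × 53.4% + 177 × $0.69 = $10,499.26.
Total = $37,321.06 + $0.00 + $10,499.26 = $47,820.32.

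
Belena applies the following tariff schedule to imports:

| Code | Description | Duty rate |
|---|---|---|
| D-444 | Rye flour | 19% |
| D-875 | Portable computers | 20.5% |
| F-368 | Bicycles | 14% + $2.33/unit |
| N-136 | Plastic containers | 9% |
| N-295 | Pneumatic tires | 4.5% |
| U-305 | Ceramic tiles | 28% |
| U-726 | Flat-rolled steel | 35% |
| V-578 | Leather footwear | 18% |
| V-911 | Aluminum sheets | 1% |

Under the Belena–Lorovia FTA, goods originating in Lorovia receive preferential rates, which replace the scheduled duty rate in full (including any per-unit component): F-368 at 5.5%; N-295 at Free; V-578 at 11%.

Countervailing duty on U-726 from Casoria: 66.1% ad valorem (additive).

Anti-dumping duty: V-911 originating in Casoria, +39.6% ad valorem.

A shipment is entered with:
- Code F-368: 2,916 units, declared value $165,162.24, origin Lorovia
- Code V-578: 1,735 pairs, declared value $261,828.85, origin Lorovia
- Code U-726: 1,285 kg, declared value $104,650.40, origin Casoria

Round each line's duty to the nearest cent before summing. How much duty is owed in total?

$143,686.64

Line 1 (F-368, Lorovia, 2,916 units, $165,162.24):
Base rate for F-368 is 14% + $2.33/unit.
Origin Lorovia qualifies under the Belena–Lorovia agreement and F-368 is covered: preferential rate 5.5% applies instead.
Duty = $165,162.24 × 5.5% = $9,083.92.
Line 2 (V-578, Lorovia, 1,735 pairs, $261,828.85):
Base rate for V-578 is 18%.
Origin Lorovia qualifies under the Belena–Lorovia agreement and V-578 is covered: preferential rate 11% applies instead.
Duty = $261,828.85 × 11% = $28,801.17.
Line 3 (U-726, Casoria, 1,285 kg, $104,650.40):
Base rate for U-726 is 35%.
Additional duty on U-726 from Casoria: +66.1%. Applied ad valorem rate: 35% + 66.1% = 101.1%.
Duty = $104,650.40 × 101.1% = $105,801.55.
Total = $9,083.92 + $28,801.17 + $105,801.55 = $143,686.64.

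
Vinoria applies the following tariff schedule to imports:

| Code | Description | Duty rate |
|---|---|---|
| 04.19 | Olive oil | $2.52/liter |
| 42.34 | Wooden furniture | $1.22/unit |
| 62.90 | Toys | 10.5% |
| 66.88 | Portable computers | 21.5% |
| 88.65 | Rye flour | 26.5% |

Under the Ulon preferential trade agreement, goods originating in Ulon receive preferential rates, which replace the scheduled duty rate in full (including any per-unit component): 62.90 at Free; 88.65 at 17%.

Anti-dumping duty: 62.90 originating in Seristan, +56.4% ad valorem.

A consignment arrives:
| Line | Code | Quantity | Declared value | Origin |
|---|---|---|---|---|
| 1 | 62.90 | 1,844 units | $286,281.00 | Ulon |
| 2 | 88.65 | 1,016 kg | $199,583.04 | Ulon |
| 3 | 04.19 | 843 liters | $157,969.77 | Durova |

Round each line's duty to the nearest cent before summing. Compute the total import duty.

$36,053.48

Line 1 (62.90, Ulon, 1,844 units, $286,281.00):
Base rate for 62.90 is 10.5%.
Origin Ulon qualifies under the Vinoria–Ulon agreement and 62.90 is covered: preferential rate Free applies instead.
The additional-duty order on 62.90 targets Seristan, not Ulon; it does not apply.
Duty = $286,281.00 × 0% = $0.00.
Line 2 (88.65, Ulon, 1,016 kg, $199,583.04):
Base rate for 88.65 is 26.5%.
Origin Ulon qualifies under the Vinoria–Ulon agreement and 88.65 is covered: preferential rate 17% applies instead.
Duty = $199,583.04 × 17% = $33,929.12.
Line 3 (04.19, Durova, 843 liters, $157,969.77):
Base rate for 04.19 is $2.52/liter.
Duty = 843 × $2.52 = $2,124.36.
Total = $0.00 + $33,929.12 + $2,124.36 = $36,053.48.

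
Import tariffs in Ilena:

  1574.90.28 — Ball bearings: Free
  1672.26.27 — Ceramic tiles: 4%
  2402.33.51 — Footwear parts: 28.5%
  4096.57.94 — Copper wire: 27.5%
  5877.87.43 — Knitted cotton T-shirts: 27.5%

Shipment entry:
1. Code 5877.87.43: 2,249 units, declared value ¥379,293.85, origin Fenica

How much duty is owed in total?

¥104,305.81

Line 1 (5877.87.43, Fenica, 2,249 units, ¥379,293.85):
Base rate for 5877.87.43 is 27.5%.
Duty = ¥379,293.85 × 27.5% = ¥104,305.81.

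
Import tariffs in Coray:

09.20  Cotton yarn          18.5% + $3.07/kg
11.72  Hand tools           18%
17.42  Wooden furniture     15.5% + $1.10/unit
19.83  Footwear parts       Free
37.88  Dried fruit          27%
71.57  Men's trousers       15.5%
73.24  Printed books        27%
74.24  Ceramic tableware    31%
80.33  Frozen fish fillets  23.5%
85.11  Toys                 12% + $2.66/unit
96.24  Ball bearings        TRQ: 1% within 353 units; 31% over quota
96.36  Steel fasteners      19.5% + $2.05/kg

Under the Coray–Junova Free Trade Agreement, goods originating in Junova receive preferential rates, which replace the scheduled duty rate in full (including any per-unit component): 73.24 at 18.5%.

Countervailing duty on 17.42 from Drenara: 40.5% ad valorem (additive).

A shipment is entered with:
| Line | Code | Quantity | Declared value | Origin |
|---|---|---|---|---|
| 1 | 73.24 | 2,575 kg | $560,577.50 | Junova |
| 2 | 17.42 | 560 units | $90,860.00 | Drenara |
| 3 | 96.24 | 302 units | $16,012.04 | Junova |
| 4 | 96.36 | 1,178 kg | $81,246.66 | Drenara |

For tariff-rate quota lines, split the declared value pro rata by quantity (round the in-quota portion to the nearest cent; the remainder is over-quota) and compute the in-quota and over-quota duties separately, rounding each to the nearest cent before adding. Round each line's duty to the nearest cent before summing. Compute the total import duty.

Line 1 (73.24, Junova, 2,575 kg, $560,577.50):
Base rate for 73.24 is 27%.
Origin Junova qualifies under the Coray–Junova agreement and 73.24 is covered: preferential rate 18.5% applies instead.
Duty = $560,577.50 × 18.5% = $103,706.84.
Line 2 (17.42, Drenara, 560 units, $90,860.00):
Base rate for 17.42 is 15.5% + $1.10/unit.
Additional duty on 17.42 from Drenara: +40.5%. Applied ad valorem rate: 15.5% + 40.5% = 56%.
Duty = $90,860.00 × 56% + 560 × $1.10 = $51,497.60.
Line 3 (96.24, Junova, 302 units, $16,012.04):
Code 96.24 is under a tariff-rate quota (threshold 353 units). Quantity 302 units is within the quota, so the in-quota rate 1% applies to the full value.
Duty = $16,012.04 × 1% = $160.12.
Line 4 (96.36, Drenara, 1,178 kg, $81,246.66):
Base rate for 96.36 is 19.5% + $2.05/kg.
Duty = $81,246.66 × 19.5% + 1,178 × $2.05 = $18,258.00.
Total = $103,706.84 + $51,497.60 + $160.12 + $18,258.00 = $173,622.56.

$173,622.56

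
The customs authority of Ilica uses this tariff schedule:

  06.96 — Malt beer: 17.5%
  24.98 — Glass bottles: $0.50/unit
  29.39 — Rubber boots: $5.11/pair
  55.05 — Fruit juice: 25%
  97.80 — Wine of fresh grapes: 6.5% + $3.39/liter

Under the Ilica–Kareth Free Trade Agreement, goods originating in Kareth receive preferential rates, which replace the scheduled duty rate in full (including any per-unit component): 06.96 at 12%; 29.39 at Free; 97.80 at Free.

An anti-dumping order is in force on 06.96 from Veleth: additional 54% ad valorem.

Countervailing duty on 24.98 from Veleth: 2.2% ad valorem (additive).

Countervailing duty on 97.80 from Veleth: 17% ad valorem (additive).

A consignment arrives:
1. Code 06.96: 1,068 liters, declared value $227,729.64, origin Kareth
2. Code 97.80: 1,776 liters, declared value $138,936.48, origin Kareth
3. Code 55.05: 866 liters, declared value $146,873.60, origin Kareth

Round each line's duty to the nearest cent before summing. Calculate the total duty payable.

Line 1 (06.96, Kareth, 1,068 liters, $227,729.64):
Base rate for 06.96 is 17.5%.
Origin Kareth qualifies under the Ilica–Kareth agreement and 06.96 is covered: preferential rate 12% applies instead.
The additional-duty order on 06.96 targets Veleth, not Kareth; it does not apply.
Duty = $227,729.64 × 12% = $27,327.56.
Line 2 (97.80, Kareth, 1,776 liters, $138,936.48):
Base rate for 97.80 is 6.5% + $3.39/liter.
Origin Kareth qualifies under the Ilica–Kareth agreement and 97.80 is covered: preferential rate Free applies instead.
The additional-duty order on 97.80 targets Veleth, not Kareth; it does not apply.
Duty = $138,936.48 × 0% = $0.00.
Line 3 (55.05, Kareth, 866 liters, $146,873.60):
Base rate for 55.05 is 25%.
Origin Kareth is the FTA partner but 55.05 is not on the preference list; base rate stands.
Duty = $146,873.60 × 25% = $36,718.40.
Total = $27,327.56 + $0.00 + $36,718.40 = $64,045.96.

$64,045.96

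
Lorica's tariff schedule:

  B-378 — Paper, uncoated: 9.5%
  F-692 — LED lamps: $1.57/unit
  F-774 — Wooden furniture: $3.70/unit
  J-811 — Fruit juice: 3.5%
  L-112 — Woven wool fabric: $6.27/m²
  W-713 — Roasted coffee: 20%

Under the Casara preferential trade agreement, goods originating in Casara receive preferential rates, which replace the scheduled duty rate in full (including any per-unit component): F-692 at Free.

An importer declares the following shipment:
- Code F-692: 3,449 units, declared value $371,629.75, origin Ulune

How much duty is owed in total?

$5,414.93

Line 1 (F-692, Ulune, 3,449 units, $371,629.75):
Base rate for F-692 is $1.57/unit.
F-692 has an FTA preferential rate, but origin Ulune is not Casara; base rate stands.
Duty = 3,449 × $1.57 = $5,414.93.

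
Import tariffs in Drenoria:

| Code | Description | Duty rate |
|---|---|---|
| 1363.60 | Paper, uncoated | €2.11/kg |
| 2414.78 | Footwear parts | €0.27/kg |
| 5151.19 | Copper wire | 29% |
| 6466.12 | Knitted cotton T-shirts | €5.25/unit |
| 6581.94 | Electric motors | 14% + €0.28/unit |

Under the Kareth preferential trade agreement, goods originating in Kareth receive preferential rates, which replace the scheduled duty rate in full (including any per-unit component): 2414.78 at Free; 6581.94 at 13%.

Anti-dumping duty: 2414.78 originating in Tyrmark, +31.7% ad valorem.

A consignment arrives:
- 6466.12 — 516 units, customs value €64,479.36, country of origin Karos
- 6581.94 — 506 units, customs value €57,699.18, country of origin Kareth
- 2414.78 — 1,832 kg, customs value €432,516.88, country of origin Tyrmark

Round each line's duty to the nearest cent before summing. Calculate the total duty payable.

Line 1 (6466.12, Karos, 516 units, €64,479.36):
Base rate for 6466.12 is €5.25/unit.
Duty = 516 × €5.25 = €2,709.00.
Line 2 (6581.94, Kareth, 506 units, €57,699.18):
Base rate for 6581.94 is 14% + €0.28/unit.
Origin Kareth qualifies under the Drenoria–Kareth agreement and 6581.94 is covered: preferential rate 13% applies instead.
Duty = €57,699.18 × 13% = €7,500.89.
Line 3 (2414.78, Tyrmark, 1,832 kg, €432,516.88):
Base rate for 2414.78 is €0.27/kg.
2414.78 has an FTA preferential rate, but origin Tyrmark is not Kareth; base rate stands.
Additional duty on 2414.78 from Tyrmark: +31.7% ad valorem. Applied ad valorem rate = 31.7%.
Duty = €432,516.88 × 31.7% + 1,832 × €0.27 = €137,602.49.
Total = €2,709.00 + €7,500.89 + €137,602.49 = €147,812.38.

€147,812.38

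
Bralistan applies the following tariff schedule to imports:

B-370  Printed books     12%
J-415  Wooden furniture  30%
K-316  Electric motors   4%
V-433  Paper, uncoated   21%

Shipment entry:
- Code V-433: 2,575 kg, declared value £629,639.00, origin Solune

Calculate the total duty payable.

Line 1 (V-433, Solune, 2,575 kg, £629,639.00):
Base rate for V-433 is 21%.
Duty = £629,639.00 × 21% = £132,224.19.

£132,224.19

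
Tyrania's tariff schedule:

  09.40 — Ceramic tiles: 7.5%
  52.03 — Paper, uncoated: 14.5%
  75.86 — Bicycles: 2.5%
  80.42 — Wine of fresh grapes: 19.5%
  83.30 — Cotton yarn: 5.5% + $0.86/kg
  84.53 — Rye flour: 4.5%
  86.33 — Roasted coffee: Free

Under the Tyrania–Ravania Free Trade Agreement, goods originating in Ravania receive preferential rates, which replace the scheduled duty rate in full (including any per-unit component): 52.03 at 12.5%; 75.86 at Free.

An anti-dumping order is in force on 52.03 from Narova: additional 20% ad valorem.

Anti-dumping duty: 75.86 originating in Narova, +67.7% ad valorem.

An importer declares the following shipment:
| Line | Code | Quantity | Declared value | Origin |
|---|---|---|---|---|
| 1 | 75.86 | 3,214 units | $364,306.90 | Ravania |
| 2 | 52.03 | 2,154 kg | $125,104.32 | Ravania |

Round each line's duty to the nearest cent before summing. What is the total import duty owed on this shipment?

Line 1 (75.86, Ravania, 3,214 units, $364,306.90):
Base rate for 75.86 is 2.5%.
Origin Ravania qualifies under the Tyrania–Ravania agreement and 75.86 is covered: preferential rate Free applies instead.
The additional-duty order on 75.86 targets Narova, not Ravania; it does not apply.
Duty = $364,306.90 × 0% = $0.00.
Line 2 (52.03, Ravania, 2,154 kg, $125,104.32):
Base rate for 52.03 is 14.5%.
Origin Ravania qualifies under the Tyrania–Ravania agreement and 52.03 is covered: preferential rate 12.5% applies instead.
The additional-duty order on 52.03 targets Narova, not Ravania; it does not apply.
Duty = $125,104.32 × 12.5% = $15,638.04.
Total = $0.00 + $15,638.04 = $15,638.04.

$15,638.04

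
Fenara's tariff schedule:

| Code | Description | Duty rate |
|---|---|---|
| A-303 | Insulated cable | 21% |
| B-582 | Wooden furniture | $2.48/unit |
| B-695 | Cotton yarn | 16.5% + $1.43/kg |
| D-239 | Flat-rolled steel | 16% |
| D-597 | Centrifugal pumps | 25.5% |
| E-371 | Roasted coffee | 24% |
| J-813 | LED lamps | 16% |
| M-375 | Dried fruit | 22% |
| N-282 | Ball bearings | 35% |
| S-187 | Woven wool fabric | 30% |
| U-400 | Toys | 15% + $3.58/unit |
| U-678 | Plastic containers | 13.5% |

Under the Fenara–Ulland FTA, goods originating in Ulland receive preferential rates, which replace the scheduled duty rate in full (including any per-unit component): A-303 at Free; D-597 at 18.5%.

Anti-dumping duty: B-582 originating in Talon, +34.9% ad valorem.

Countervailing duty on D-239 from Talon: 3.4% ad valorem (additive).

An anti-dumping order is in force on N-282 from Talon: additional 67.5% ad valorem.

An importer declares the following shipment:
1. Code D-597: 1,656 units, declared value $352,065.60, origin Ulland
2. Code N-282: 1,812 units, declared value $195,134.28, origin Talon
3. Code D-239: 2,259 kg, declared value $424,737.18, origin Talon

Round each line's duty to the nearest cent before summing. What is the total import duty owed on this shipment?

$347,543.79

Line 1 (D-597, Ulland, 1,656 units, $352,065.60):
Base rate for D-597 is 25.5%.
Origin Ulland qualifies under the Fenara–Ulland agreement and D-597 is covered: preferential rate 18.5% applies instead.
Duty = $352,065.60 × 18.5% = $65,132.14.
Line 2 (N-282, Talon, 1,812 units, $195,134.28):
Base rate for N-282 is 35%.
Additional duty on N-282 from Talon: +67.5%. Applied ad valorem rate: 35% + 67.5% = 102.5%.
Duty = $195,134.28 × 102.5% = $200,012.64.
Line 3 (D-239, Talon, 2,259 kg, $424,737.18):
Base rate for D-239 is 16%.
Additional duty on D-239 from Talon: +3.4%. Applied ad valorem rate: 16% + 3.4% = 19.4%.
Duty = $424,737.18 × 19.4% = $82,399.01.
Total = $65,132.14 + $200,012.64 + $82,399.01 = $347,543.79.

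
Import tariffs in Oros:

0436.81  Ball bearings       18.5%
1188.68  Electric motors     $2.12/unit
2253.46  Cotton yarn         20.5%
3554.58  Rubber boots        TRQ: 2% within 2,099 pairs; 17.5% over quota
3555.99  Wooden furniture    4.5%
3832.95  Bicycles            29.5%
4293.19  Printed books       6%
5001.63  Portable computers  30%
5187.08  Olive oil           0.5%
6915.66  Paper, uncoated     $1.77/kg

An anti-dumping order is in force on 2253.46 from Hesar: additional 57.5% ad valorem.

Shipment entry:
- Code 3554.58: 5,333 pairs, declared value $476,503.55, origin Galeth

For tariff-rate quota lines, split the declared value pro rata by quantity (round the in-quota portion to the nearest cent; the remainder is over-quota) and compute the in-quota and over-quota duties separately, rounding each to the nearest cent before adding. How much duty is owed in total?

Line 1 (3554.58, Galeth, 5,333 pairs, $476,503.55):
Code 3554.58 is under a tariff-rate quota (threshold 2,099 pairs). In-quota: 2,099 pairs at 2%; over-quota: 3,234 pairs at 17.5%.
Pro-rata value split: in-quota = $476,503.55 × 2,099/5,333 = $187,545.65; over-quota = $476,503.55 − $187,545.65 = $288,957.90.
In-quota duty = $187,545.65 × 2% = $3,750.91. Over-quota duty = $288,957.90 × 17.5% = $50,567.63.
Line duty = $3,750.91 + $50,567.63 = $54,318.54.

$54,318.54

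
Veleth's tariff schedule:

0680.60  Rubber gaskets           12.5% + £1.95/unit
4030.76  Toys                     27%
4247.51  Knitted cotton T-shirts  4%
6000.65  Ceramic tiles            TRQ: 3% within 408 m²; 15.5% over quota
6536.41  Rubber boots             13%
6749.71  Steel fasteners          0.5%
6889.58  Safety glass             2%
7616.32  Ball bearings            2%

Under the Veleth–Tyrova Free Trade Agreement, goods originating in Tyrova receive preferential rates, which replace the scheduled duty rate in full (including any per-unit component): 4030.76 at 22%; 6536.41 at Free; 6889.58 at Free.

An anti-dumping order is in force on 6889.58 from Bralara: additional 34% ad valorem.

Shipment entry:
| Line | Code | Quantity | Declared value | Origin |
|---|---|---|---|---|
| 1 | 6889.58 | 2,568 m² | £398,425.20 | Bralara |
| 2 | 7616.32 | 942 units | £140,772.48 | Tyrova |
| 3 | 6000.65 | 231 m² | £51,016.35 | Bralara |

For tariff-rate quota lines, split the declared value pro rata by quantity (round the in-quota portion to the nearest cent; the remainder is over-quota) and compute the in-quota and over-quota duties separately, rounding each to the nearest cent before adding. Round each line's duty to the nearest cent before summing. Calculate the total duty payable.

Line 1 (6889.58, Bralara, 2,568 m², £398,425.20):
Base rate for 6889.58 is 2%.
6889.58 has an FTA preferential rate, but origin Bralara is not Tyrova; base rate stands.
Additional duty on 6889.58 from Bralara: +34%. Applied ad valorem rate: 2% + 34% = 36%.
Duty = £398,425.20 × 36% = £143,433.07.
Line 2 (7616.32, Tyrova, 942 units, £140,772.48):
Base rate for 7616.32 is 2%.
Origin Tyrova is the FTA partner but 7616.32 is not on the preference list; base rate stands.
Duty = £140,772.48 × 2% = £2,815.45.
Line 3 (6000.65, Bralara, 231 m², £51,016.35):
Code 6000.65 is under a tariff-rate quota (threshold 408 m²). Quantity 231 m² is within the quota, so the in-quota rate 3% applies to the full value.
Duty = £51,016.35 × 3% = £1,530.49.
Total = £143,433.07 + £2,815.45 + £1,530.49 = £147,779.01.

£147,779.01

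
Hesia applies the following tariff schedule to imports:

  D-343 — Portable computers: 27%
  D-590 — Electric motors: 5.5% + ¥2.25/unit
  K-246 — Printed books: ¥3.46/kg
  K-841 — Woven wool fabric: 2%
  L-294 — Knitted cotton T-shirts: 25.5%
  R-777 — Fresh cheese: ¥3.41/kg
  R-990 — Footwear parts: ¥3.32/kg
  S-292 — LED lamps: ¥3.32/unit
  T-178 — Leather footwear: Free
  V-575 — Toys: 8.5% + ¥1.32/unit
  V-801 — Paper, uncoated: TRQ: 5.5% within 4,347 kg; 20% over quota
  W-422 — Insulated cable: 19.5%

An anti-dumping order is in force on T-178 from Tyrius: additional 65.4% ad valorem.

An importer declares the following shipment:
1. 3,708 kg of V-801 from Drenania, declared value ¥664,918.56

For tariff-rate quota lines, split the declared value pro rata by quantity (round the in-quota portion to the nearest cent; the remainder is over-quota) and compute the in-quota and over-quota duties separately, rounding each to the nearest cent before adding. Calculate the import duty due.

¥36,570.52

Line 1 (V-801, Drenania, 3,708 kg, ¥664,918.56):
Code V-801 is under a tariff-rate quota (threshold 4,347 kg). Quantity 3,708 kg is within the quota, so the in-quota rate 5.5% applies to the full value.
Duty = ¥664,918.56 × 5.5% = ¥36,570.52.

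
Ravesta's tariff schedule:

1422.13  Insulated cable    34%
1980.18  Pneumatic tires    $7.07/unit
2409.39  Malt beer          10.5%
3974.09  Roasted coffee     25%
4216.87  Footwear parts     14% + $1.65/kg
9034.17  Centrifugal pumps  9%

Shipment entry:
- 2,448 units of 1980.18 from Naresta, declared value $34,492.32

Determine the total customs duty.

Line 1 (1980.18, Naresta, 2,448 units, $34,492.32):
Base rate for 1980.18 is $7.07/unit.
Duty = 2,448 × $7.07 = $17,307.36.

$17,307.36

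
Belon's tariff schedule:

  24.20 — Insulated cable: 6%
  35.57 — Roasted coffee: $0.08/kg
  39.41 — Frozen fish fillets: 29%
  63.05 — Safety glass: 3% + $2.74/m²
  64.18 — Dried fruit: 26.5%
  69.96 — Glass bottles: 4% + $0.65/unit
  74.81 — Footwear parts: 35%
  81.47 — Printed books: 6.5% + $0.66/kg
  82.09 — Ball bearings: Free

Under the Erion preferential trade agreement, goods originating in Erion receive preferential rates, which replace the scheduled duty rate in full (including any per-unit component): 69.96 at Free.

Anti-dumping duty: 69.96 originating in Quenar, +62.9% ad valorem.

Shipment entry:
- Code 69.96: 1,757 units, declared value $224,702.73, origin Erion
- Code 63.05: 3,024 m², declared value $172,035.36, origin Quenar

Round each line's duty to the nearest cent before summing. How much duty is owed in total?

Line 1 (69.96, Erion, 1,757 units, $224,702.73):
Base rate for 69.96 is 4% + $0.65/unit.
Origin Erion qualifies under the Belon–Erion agreement and 69.96 is covered: preferential rate Free applies instead.
The additional-duty order on 69.96 targets Quenar, not Erion; it does not apply.
Duty = $224,702.73 × 0% = $0.00.
Line 2 (63.05, Quenar, 3,024 m², $172,035.36):
Base rate for 63.05 is 3% + $2.74/m².
Duty = $172,035.36 × 3% + 3,024 × $2.74 = $13,446.82.
Total = $0.00 + $13,446.82 = $13,446.82.

$13,446.82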